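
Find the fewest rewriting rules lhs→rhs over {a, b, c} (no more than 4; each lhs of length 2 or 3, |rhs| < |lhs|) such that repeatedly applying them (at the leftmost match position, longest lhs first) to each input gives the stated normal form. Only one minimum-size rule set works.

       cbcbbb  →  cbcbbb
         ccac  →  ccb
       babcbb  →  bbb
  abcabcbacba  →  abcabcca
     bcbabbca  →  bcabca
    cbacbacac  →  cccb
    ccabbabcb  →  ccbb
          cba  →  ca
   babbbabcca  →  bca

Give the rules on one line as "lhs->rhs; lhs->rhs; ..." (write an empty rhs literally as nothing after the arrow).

ac->b; ba->a; bab->a; bac->c

  | cbcbbb
  | ccac => ccb
  | babcbb => acbb => bbb
  | abcabcbacba => abcabccba => abcabcca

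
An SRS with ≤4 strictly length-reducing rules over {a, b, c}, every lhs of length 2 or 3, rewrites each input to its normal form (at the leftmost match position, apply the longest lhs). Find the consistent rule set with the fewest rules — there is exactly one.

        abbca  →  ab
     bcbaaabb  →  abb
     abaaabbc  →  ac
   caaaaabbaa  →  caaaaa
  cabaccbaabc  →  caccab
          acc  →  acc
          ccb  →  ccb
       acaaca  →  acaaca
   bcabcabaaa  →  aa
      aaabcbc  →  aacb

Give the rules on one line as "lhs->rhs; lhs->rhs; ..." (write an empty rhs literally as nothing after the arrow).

  | abbca => abba => ab
  | bcbaaabb => bbaaabb => baabb => abb
  | abaaabbc => aaabbc => aabc => ac
  | caaaaabbaa => caaaabaa => caaaaa

aab->a; ba->; bc->b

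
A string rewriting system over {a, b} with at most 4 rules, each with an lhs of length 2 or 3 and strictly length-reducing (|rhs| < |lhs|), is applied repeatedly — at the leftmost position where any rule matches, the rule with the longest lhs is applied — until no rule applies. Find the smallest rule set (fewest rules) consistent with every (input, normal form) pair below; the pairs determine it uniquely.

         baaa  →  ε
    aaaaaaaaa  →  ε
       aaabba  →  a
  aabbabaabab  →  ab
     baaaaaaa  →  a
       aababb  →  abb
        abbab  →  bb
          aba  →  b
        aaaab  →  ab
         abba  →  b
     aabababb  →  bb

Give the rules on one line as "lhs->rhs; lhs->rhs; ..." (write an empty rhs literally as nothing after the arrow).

aa->b; aaa->; ba->a; bbb->bb

  | baaa => aaa => ε
  | aaaaaaaaa => aaaaaa => aaa => ε
  | aaabba => bba => ba => a
  | aabbabaabab => bbbabaabab => bbabaabab => babaabab => abaabab => aaabab => bab => ab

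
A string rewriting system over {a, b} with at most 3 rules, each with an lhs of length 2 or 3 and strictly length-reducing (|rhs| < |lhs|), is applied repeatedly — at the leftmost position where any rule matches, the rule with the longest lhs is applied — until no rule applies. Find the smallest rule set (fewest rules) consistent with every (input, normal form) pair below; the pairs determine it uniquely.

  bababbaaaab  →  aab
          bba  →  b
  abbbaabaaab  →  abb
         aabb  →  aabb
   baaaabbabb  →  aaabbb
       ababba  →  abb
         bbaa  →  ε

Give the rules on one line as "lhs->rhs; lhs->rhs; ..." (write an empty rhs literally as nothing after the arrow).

  | bababbaaaab => babbaaaab => bbaaaab => baaab => aab
  | bba => b
  | abbbaabaaab => abbabaaab => abbaaab => abaab => abab => abb
  | aabb

aba->ab; ba->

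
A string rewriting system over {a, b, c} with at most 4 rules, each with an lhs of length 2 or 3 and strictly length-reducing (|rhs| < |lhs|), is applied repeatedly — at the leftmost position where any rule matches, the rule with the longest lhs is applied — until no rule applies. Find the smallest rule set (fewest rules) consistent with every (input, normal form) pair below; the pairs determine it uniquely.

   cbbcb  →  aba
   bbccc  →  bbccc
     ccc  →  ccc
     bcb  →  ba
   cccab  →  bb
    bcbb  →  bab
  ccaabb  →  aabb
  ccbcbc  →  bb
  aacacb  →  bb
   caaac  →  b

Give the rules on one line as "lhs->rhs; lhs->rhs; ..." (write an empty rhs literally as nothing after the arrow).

  | cbbcb => abcb => aba
  | bbccc
  | ccc
  | bcb => ba

aac->; ac->b; ca->b; cb->a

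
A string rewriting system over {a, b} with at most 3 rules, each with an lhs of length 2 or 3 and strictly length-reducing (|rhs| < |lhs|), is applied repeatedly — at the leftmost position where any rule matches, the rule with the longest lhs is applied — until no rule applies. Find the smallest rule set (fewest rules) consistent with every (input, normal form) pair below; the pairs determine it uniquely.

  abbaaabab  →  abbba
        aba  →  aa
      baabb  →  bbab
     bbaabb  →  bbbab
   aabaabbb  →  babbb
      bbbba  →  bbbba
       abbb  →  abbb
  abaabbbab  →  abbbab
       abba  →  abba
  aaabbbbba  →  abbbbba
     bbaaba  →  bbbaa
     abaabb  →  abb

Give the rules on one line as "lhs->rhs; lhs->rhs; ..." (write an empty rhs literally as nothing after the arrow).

aaa->a; aab->ba; aba->aa

  | abbaaabab => abbabab => abbaab => abbba
  | aba => aa
  | baabb => bbab
  | bbaabb => bbbab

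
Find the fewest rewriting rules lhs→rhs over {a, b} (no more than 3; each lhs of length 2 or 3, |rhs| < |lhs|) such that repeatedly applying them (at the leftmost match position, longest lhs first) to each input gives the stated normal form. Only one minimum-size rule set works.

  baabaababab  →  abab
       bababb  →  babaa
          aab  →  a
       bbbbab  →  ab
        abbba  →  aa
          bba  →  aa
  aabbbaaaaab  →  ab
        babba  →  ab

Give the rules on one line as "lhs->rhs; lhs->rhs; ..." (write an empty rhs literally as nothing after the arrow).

  | baabaababab => baaababab => bbbbabab => abbabab => aaabab => bbbab => abab
  | bababb => babaa
  | aab => a
  | bbbbab => abbab => aaab => bbb => ab

aaa->bb; aab->a; bb->a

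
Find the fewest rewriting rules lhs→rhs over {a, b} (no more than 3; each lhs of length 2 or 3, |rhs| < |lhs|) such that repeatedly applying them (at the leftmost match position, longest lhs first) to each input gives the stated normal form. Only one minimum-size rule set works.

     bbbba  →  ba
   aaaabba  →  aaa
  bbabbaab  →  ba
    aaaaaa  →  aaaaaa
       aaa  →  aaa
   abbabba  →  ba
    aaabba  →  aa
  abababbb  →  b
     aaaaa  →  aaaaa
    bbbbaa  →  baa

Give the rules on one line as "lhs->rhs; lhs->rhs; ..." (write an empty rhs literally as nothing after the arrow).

  | bbbba => bbba => bba => ba
  | aaaabba => aaaba => aaa
  | bbabbaab => babbaab => bbaab => baab => ba
  | aaaaaa

ab->; bb->b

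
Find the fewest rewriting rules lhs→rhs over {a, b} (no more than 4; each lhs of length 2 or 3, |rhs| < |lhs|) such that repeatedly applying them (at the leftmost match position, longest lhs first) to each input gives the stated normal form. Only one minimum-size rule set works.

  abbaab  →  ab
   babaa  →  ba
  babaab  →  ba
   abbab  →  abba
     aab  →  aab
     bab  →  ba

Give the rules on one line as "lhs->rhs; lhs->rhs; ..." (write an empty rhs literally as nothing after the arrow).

baa->b; bab->ba; bbb->b

  | abbaab => abbb => ab
  | babaa => baaa => ba
  | babaab => baaab => bab => ba
  | abbab => abba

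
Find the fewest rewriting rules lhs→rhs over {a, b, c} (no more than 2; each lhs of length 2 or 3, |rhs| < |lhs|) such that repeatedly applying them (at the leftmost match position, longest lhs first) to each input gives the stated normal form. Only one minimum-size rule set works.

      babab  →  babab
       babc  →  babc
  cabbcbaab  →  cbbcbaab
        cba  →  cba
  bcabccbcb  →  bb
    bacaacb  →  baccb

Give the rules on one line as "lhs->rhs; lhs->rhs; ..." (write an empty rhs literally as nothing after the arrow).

ca->c; cbc->

  | babab
  | babc
  | cabbcbaab => cbbcbaab
  | cba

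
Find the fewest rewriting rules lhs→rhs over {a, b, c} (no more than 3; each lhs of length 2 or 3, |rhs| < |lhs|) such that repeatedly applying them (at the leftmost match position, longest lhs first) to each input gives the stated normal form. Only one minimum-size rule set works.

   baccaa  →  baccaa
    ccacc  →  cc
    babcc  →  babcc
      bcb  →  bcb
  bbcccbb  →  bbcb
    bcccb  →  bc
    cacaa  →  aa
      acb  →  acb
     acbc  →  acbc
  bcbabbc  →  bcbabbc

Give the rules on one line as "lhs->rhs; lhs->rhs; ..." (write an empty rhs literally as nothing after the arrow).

cac->; ccb->

  | baccaa
  | ccacc => cc
  | babcc
  | bcb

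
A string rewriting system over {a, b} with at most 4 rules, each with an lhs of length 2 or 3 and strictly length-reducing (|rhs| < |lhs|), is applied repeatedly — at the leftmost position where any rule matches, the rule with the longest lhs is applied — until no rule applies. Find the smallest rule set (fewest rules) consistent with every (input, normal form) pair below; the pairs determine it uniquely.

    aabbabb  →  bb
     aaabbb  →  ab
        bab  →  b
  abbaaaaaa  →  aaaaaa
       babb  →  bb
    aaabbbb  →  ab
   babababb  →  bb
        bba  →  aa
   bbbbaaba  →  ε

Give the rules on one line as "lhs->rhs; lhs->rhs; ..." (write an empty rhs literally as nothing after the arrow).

aab->b; abb->ab; ba->; bba->aa

  | aabbabb => bbabb => aabb => bb
  | aaabbb => abbb => abb => ab
  | bab => b
  | abbaaaaaa => abaaaaaa => aaaaaa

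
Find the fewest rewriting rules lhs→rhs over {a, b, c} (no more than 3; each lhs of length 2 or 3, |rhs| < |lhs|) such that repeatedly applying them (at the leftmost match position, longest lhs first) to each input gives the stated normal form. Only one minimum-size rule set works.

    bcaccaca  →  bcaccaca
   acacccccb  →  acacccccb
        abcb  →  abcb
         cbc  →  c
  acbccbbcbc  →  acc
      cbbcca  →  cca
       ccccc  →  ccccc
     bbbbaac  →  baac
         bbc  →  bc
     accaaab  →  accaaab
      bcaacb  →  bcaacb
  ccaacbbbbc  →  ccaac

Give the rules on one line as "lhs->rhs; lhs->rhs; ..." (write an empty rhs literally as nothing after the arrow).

bb->b; cbc->c

  | bcaccaca
  | acacccccb
  | abcb
  | cbc => c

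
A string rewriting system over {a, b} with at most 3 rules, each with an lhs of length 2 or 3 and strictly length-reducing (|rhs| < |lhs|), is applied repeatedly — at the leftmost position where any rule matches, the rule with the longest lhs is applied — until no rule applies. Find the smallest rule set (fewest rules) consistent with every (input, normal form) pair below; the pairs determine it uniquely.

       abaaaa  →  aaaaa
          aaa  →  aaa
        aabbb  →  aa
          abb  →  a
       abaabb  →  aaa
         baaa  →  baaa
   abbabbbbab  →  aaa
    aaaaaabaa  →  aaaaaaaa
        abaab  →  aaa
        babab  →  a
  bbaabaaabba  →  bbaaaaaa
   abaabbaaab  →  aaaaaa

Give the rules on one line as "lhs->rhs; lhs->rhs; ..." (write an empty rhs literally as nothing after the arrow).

ab->a; bab->

  | abaaaa => aaaaa
  | aaa
  | aabbb => aabb => aab => aa
  | abb => ab => a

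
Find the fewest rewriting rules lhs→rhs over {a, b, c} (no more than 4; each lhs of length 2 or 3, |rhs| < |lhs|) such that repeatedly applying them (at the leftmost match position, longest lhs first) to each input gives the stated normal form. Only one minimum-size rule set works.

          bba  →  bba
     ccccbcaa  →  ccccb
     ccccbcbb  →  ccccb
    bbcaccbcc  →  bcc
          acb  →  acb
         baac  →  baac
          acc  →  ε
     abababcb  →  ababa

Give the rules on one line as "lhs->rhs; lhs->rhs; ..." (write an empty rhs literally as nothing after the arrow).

  | bba
  | ccccbcaa => ccccb
  | ccccbcbb => ccccb
  | bbcaccbcc => bbcbcc => bcc

acc->; bcb->; caa->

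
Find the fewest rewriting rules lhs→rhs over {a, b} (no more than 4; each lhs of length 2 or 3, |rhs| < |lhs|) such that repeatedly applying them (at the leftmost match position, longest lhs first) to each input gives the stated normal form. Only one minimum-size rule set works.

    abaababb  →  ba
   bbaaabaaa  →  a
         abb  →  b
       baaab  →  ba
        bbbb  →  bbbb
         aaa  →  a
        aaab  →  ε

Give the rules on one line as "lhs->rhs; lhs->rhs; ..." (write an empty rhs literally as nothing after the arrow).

aa->; ab->; bab->ba; bba->a

  | abaababb => aababb => babb => bab => ba
  | bbaaabaaa => aaabaaa => abaaa => aaa => a
  | abb => b
  | baaab => bab => ba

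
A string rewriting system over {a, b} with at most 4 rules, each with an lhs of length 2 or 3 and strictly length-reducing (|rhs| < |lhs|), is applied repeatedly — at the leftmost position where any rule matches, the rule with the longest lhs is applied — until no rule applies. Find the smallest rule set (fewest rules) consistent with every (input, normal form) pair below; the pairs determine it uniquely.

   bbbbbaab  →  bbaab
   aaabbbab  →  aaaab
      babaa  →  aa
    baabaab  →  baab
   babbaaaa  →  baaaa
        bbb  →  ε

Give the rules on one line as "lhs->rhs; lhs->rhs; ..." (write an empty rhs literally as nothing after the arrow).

  | bbbbbaab => bbaab
  | aaabbbab => aaaab
  | babaa => aa
  | baabaab => baab

aba->; bab->; bbb->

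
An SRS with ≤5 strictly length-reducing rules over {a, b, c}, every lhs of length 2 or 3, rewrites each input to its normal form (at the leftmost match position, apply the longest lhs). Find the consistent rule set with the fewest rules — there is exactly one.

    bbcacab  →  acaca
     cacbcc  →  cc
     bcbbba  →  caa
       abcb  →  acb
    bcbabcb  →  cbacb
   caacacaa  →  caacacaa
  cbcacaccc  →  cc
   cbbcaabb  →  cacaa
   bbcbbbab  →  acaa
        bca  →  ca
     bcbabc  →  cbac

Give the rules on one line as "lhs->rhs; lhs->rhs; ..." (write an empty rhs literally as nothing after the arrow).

  | bbcacab => acacab => acaca
  | cacbcc => caccc => cc
  | bcbbba => cbbba => caba => caa
  | abcb => acb

ab->a; acc->; bb->a; bc->c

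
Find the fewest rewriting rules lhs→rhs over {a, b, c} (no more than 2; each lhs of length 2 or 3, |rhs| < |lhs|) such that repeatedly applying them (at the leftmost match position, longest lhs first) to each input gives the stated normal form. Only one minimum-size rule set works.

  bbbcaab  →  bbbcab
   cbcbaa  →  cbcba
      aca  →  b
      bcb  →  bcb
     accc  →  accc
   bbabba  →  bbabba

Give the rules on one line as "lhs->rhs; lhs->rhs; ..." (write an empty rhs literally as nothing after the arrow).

aa->a; aca->b

  | bbbcaab => bbbcab
  | cbcbaa => cbcba
  | aca => b
  | bcb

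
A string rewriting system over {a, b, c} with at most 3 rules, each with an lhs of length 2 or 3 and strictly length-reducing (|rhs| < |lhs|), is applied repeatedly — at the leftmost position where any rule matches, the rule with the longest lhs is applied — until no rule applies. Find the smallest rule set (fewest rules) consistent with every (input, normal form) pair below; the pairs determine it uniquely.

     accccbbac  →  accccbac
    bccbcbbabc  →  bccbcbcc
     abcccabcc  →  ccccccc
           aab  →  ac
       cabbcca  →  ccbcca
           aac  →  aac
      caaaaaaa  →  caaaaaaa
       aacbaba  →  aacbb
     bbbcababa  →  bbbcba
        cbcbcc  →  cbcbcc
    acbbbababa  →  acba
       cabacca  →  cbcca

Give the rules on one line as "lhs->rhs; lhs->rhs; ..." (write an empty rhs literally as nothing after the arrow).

ab->c; aba->b; bba->ba

  | accccbbac => accccbac
  | bccbcbbabc => bccbcbabc => bccbcbcc
  | abcccabcc => ccccabcc => ccccccc
  | aab => ac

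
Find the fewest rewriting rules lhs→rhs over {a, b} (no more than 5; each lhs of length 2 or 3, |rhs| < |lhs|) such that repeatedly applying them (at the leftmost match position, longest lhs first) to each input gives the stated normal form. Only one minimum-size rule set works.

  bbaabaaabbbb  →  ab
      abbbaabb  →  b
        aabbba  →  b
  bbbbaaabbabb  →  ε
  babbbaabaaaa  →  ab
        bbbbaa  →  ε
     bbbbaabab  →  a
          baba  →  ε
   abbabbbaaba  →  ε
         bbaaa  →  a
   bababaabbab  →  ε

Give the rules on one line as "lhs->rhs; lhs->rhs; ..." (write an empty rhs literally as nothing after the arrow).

  | bbaabaaabbbb => aabaaabbbb => baaabbbb => baabbbb => babbbb => abbb => ab
  | abbbaabb => abaabb => ababb => aab => b
  | aabbba => bbba => ba => b
  | bbbbaaabbabb => bbaaabbabb => aaabbabb => abbabb => aabb => bb => ε

aa->; ba->b; bab->a; bb->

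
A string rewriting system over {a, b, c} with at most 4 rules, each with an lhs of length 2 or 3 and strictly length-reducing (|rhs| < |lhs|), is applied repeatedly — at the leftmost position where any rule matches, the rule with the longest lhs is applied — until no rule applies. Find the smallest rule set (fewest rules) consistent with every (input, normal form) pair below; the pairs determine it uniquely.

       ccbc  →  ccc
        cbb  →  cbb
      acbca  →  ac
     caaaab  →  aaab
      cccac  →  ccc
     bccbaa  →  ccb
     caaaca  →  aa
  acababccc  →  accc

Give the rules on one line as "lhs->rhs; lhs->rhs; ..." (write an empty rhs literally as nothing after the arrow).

ba->b; bc->c; ca->

  | ccbc => ccc
  | cbb
  | acbca => acca => ac
  | caaaab => aaab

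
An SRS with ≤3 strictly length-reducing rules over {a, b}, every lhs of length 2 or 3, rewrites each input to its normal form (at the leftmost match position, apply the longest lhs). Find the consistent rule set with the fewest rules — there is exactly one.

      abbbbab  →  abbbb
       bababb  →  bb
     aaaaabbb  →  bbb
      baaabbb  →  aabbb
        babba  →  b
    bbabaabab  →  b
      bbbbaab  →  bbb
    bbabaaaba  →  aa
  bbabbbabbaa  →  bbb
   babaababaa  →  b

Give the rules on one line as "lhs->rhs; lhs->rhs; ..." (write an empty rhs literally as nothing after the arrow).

  | abbbbab => abbbb
  | bababb => babb => bb
  | aaaaabbb => bbaabbb => babbb => bbb
  | baaabbb => aabbb

aaa->bb; aba->aa; ba->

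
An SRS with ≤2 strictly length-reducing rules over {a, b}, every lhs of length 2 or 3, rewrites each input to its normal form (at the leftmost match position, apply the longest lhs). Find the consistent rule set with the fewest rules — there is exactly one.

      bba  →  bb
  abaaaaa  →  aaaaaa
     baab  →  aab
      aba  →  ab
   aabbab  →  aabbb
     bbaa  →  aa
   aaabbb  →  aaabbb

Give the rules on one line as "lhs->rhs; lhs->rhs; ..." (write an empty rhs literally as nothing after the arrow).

ba->b; baa->aa

  | bba => bb
  | abaaaaa => aaaaaa
  | baab => aab
  | aba => ab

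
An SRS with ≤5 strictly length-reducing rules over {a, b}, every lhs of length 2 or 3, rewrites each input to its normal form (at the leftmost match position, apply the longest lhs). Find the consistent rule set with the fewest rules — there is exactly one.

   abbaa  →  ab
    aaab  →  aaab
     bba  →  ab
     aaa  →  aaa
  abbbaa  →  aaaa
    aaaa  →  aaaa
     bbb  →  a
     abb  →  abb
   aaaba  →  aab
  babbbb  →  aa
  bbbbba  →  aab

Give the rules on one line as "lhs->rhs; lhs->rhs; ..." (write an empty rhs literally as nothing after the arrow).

  | abbaa => aaba => ab
  | aaab
  | bba => ab
  | aaa

aba->b; bab->a; bba->ab; bbb->a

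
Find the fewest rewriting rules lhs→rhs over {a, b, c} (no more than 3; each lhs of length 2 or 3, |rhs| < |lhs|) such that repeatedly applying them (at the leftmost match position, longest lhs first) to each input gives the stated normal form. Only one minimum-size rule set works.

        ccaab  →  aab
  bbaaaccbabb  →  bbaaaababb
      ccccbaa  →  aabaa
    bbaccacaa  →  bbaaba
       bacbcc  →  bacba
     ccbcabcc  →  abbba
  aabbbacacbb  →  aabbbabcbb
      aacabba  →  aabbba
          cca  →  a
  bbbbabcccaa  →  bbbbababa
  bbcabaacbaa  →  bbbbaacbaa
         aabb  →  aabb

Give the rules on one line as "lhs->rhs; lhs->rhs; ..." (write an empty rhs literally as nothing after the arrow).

  | ccaab => aab
  | bbaaaccbabb => bbaaaababb
  | ccccbaa => accbaa => aabaa
  | bbaccacaa => bbaacaa => bbaaba

ca->b; cc->a; cca->a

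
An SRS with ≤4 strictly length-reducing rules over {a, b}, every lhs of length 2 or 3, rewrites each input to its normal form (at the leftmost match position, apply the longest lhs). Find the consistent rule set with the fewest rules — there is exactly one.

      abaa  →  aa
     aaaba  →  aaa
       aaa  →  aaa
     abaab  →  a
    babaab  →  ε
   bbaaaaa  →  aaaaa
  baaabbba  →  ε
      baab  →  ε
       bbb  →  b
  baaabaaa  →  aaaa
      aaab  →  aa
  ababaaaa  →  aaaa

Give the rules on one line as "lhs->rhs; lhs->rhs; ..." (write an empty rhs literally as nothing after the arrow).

ab->; ba->; bb->

  | abaa => aa
  | aaaba => aaa
  | aaa
  | abaab => aab => a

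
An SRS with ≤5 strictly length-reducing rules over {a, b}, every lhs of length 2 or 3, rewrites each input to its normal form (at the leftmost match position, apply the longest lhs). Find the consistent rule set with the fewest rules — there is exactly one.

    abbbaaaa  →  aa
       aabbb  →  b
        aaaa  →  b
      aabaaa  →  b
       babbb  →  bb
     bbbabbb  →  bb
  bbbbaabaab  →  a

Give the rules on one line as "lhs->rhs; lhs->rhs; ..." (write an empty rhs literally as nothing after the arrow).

  | abbbaaaa => bbaaaa => baaa => aa
  | aabbb => abb => b
  | aaaa => bba => b
  | aabaaa => aaaa => bba => b

aaa->bb; ab->; ba->; bab->ab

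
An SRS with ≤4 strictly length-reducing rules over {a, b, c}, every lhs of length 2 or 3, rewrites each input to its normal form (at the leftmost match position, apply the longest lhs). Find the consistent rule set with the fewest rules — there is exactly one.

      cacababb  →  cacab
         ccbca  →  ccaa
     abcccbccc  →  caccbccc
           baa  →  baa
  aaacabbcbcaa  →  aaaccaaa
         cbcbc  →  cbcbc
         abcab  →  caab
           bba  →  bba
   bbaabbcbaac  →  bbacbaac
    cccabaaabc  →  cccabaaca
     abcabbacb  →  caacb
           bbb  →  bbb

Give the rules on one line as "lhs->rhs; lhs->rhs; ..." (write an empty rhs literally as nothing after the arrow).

abb->; abc->ca; bca->aa

  | cacababb => cacab
  | ccbca => ccaa
  | abcccbccc => caccbccc
  | baa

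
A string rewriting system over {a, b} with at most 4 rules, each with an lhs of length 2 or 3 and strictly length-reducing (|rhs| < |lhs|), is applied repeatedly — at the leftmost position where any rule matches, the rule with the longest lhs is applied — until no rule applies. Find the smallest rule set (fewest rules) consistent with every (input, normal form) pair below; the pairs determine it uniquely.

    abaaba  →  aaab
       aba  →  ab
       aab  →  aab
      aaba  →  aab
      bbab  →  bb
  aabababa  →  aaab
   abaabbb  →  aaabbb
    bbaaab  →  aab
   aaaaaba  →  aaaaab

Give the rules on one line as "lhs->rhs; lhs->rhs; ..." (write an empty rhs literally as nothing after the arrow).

  | abaaba => aaaba => aaab
  | aba => ab
  | aab
  | aaba => aab

ba->b; baa->aa; bab->; bba->b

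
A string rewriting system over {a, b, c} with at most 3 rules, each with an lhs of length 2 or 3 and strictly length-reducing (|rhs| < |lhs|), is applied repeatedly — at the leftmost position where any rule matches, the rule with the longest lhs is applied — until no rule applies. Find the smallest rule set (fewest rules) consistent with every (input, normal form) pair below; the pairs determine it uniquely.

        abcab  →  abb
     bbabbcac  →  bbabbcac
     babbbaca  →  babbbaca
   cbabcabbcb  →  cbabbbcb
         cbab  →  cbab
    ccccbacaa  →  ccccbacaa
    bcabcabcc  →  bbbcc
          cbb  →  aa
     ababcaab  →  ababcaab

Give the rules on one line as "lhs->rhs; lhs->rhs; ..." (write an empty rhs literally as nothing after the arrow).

cab->b; cbb->aa

  | abcab => abb
  | bbabbcac
  | babbbaca
  | cbabcabbcb => cbabbbcb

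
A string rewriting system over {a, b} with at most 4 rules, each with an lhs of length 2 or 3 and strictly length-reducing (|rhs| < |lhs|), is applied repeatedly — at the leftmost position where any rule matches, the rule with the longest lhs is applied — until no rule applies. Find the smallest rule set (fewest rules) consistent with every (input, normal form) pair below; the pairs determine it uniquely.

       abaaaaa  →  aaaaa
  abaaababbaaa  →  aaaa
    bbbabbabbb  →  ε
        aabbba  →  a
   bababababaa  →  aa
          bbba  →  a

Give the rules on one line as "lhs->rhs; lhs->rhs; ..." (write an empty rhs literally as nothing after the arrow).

  | abaaaaa => aaaaa
  | abaaababbaaa => aaababbaaa => aaabbaaa => aabaaa => aaaa
  | bbbabbabbb => babbabbb => abbabbb => babbb => abbb => bb => ε
  | aabbba => abba => ba => a

ab->; ba->a; bb->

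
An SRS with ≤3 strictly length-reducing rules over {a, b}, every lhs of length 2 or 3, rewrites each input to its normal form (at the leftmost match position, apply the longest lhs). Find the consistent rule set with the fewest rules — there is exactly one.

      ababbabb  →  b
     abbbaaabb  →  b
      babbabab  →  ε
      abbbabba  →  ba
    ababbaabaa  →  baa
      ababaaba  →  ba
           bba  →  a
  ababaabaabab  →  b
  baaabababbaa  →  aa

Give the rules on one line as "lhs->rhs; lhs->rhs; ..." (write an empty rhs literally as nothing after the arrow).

  | ababbabb => babbabb => bbabb => abb => b
  | abbbaaabb => bbaaabb => aaabb => aab => ab => b
  | babbabab => bbabab => abab => bab => bb => ε
  | abbbabba => bbabba => abba => ba

ab->b; abb->b; bb->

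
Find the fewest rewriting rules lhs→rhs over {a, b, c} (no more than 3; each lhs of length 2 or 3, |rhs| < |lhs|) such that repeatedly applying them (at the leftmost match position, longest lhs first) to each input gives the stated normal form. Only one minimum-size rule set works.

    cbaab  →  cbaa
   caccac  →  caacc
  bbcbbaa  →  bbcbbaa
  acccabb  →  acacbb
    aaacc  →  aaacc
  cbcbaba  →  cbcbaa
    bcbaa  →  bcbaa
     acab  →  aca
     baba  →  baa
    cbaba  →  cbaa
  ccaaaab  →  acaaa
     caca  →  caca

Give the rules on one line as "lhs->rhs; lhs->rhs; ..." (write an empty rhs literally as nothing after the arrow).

  | cbaab => cbaa
  | caccac => caacc
  | bbcbbaa
  | acccabb => acacbb

ab->a; cca->ac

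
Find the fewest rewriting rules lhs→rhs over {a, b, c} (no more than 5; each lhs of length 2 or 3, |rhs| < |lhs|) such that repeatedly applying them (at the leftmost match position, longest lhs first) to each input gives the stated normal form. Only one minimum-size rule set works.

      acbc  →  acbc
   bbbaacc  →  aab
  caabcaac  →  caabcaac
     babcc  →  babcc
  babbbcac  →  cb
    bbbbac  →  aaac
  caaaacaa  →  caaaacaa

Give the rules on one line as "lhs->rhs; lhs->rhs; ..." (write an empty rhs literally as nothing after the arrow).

  | acbc
  | bbbaacc => abaacc => accc => aab
  | caabcaac
  | babcc

baa->c; bb->a; cac->; ccc->ab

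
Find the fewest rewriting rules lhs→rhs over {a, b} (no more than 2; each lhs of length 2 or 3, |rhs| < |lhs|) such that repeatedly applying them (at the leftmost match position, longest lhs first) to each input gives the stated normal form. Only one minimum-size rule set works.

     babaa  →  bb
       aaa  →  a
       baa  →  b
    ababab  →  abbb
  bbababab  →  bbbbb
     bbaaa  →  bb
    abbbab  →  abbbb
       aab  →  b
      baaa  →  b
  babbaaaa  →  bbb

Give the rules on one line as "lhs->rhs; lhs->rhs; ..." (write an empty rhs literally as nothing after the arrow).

  | babaa => bbaa => bba => bb
  | aaa => a
  | baa => ba => b
  | ababab => abbab => abbb

aa->; ba->b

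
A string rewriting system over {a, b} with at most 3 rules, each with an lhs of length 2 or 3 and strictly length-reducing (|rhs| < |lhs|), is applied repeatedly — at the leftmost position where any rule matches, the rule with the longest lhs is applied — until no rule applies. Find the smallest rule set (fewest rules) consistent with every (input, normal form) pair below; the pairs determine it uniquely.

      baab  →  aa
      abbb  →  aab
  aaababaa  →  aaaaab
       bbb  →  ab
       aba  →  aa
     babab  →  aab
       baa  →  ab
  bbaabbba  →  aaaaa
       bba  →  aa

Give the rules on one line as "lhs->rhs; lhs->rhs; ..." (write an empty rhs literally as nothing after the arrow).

  | baab => abb => aa
  | abbb => aab
  | aaababaa => aaaabaa => aaaaab
  | bbb => ab

ba->a; baa->ab; bb->a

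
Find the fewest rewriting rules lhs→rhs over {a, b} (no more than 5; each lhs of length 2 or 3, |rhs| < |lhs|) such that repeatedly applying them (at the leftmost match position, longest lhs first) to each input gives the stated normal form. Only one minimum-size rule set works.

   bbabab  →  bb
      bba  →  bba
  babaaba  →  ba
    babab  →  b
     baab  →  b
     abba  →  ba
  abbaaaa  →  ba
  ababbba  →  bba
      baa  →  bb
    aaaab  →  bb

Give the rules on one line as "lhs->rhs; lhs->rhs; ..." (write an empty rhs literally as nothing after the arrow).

aa->b; aaa->bb; ab->; bbb->b

  | bbabab => bbab => bb
  | bba
  | babaaba => baaba => bbba => ba
  | babab => bab => b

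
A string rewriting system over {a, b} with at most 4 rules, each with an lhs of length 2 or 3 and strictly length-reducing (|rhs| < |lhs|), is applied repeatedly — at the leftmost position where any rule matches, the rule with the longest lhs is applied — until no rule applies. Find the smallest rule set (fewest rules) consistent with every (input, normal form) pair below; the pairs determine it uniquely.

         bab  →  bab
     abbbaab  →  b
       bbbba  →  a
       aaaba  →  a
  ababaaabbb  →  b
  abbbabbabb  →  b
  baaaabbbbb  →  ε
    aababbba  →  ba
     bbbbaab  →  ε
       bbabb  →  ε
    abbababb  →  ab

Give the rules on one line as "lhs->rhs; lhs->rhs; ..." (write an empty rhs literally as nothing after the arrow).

  | bab
  | abbbaab => baab => b
  | bbbba => bba => a
  | aaaba => abba => a

aab->bb; abb->; baa->; bb->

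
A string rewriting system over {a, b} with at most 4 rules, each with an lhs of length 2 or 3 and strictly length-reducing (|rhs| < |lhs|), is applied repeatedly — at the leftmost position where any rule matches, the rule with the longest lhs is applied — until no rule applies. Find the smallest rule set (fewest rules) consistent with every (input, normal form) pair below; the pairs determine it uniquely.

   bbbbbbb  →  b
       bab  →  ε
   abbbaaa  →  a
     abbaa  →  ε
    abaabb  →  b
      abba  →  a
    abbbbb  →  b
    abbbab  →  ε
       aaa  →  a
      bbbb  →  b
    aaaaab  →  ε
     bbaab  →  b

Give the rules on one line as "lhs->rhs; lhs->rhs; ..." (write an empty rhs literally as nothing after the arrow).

  | bbbbbbb => bbbbbb => bbbbb => bbbb => bbb => bb => b
  | bab => ab => ε
  | abbbaaa => bbaaa => baaa => aaa => a
  | abbaa => baa => aa => ε

aa->; ab->; ba->a; bb->b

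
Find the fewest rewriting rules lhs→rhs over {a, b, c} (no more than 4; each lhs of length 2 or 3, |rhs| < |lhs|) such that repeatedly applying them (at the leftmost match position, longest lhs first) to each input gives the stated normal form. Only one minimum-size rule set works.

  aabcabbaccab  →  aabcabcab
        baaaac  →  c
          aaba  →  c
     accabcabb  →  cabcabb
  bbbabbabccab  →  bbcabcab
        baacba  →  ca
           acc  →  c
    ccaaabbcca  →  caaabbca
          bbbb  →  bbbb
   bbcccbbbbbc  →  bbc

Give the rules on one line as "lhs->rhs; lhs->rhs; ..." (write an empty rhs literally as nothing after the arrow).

  | aabcabbaccab => aabcabcccab => aabcabccab => aabcabcab
  | baaaac => caaac => caac => cac => cc => c
  | aaba => aac => ac => c
  | accabcabb => ccabcabb => cabcabb

ac->c; ba->c; cb->c; cc->c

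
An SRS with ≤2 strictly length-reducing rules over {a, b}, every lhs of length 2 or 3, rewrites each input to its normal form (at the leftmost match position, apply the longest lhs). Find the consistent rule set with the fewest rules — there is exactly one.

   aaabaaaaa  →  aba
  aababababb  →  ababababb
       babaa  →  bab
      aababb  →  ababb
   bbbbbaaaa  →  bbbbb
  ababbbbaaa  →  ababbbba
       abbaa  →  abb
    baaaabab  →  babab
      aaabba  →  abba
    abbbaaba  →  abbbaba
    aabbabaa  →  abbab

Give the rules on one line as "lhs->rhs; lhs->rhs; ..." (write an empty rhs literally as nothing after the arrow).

aa->; aab->ab

  | aaabaaaaa => abaaaaa => abaaa => aba
  | aababababb => ababababb
  | babaa => bab
  | aababb => ababb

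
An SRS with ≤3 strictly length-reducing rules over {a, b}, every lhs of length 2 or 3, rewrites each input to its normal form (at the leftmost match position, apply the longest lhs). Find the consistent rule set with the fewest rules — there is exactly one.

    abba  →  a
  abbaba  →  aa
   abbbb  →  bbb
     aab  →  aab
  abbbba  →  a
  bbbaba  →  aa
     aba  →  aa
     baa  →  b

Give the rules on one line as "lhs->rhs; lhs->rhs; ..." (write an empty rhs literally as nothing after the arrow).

  | abba => ba => a
  | abbaba => baba => aba => aa
  | abbbb => bbb
  | aab

abb->b; ba->a; baa->b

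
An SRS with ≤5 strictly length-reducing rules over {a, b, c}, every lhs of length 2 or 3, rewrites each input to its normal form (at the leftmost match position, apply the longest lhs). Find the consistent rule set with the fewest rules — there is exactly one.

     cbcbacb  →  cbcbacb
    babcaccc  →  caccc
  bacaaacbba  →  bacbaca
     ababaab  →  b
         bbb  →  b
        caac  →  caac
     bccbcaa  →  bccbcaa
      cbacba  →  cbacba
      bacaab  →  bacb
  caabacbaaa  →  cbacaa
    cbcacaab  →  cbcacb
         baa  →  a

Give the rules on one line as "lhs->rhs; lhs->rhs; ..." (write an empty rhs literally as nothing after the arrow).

  | cbcbacb
  | babcaccc => bbcaccc => caccc
  | bacaaacbba => bacbacbba => bacbaca
  | ababaab => babaab => bbaab => aab => ab => b

aaa->ba; ab->b; baa->a; bb->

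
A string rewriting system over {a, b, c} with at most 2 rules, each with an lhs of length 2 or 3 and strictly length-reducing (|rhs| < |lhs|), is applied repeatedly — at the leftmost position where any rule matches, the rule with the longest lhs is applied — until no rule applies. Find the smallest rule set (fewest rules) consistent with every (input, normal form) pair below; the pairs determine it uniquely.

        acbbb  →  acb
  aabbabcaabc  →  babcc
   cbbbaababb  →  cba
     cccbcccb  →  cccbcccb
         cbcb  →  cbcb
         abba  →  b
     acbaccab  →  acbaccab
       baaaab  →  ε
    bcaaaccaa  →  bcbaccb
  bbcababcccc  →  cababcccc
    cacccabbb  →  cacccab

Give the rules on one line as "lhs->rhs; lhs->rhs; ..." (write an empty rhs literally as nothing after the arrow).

  | acbbb => acb
  | aabbabcaabc => bbbabcaabc => babcaabc => babcbbc => babcc
  | cbbbaababb => cbaababb => cbbbabb => cbabb => cba
  | cccbcccb

aa->b; bb->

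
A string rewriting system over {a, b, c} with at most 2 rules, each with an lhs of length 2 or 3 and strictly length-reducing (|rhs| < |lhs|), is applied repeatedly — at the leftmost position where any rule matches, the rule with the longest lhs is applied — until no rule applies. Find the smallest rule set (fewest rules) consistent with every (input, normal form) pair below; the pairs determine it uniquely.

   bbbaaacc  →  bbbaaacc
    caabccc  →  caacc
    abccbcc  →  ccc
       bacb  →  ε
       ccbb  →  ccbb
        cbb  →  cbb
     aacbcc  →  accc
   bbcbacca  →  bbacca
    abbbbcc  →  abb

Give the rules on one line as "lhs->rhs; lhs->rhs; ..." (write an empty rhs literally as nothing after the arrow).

acb->c; bc->

  | bbbaaacc
  | caabccc => caacc
  | abccbcc => acbcc => ccc
  | bacb => bc => ε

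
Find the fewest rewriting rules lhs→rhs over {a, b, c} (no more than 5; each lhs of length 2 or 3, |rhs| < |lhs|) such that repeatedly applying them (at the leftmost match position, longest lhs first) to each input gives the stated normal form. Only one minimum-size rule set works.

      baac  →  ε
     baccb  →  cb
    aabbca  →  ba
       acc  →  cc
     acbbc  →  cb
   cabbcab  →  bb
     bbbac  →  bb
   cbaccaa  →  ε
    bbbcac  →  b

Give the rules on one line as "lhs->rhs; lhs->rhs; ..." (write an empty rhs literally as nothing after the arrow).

ab->b; ac->c; bc->; ca->

  | baac => bac => bc => ε
  | baccb => bccb => cb
  | aabbca => abbca => bbca => ba
  | acc => cc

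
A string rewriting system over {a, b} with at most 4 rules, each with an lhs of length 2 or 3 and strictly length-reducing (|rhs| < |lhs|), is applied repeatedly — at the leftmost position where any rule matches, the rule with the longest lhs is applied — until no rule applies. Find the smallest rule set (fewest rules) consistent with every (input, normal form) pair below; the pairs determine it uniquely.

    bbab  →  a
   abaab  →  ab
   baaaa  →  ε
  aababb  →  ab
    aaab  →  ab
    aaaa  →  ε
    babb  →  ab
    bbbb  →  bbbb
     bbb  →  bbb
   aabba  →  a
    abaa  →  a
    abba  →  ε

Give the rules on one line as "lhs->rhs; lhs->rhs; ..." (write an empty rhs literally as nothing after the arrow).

  | bbab => ba => a
  | abaab => aaab => ab
  | baaaa => aaaa => aa => ε
  | aababb => babb => ab

aa->; ba->a; bab->a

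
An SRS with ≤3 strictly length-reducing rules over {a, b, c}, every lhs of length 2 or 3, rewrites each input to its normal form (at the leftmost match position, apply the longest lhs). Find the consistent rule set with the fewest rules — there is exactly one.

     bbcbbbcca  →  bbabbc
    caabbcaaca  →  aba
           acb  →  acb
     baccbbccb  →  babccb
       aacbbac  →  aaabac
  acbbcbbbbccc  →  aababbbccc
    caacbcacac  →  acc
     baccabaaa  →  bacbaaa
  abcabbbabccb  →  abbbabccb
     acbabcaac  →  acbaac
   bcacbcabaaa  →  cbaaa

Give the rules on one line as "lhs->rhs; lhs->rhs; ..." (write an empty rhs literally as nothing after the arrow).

bca->; ca->; cbb->ab

  | bbcbbbcca => bbabbcca => bbabbc
  | caabbcaaca => abbcaaca => abaca => aba
  | acb
  | baccbbccb => bacabccb => babccb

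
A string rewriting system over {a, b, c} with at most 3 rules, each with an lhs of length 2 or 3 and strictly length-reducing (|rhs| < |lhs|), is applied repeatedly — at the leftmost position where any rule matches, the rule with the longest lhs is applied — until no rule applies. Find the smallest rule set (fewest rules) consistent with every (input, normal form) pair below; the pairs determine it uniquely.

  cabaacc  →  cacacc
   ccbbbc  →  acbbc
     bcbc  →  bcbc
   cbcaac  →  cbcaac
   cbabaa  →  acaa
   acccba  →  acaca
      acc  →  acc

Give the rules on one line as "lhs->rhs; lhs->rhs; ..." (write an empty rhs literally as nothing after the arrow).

  | cabaacc => cacacc
  | ccbbbc => acbbc
  | bcbc
  | cbcaac

ba->c; ccb->ac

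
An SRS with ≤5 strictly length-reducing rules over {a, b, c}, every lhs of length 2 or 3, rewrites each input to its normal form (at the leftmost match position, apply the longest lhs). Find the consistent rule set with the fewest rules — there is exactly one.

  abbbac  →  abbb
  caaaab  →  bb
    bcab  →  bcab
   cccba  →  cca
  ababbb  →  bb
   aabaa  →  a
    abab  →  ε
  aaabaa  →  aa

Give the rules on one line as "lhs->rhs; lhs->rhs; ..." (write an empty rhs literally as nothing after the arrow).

  | abbbac => abbb
  | caaaab => bcaab => bbcb => bb
  | bcab
  | cccba => cca

aba->c; ac->; caa->bc; cb->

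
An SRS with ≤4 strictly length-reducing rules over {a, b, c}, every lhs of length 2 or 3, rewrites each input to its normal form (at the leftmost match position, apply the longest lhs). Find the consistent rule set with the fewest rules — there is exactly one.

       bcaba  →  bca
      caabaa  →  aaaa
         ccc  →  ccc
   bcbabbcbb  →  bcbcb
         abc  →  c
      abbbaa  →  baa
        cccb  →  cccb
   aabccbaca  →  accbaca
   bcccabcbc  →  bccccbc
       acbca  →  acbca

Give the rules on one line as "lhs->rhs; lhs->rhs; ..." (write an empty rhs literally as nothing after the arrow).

  | bcaba => bca
  | caabaa => bbbaa => aaaa
  | ccc
  | bcbabbcbb => bcbbcbb => bcbcbb => bcbcb

ab->; bb->b; bbb->aa; caa->bb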